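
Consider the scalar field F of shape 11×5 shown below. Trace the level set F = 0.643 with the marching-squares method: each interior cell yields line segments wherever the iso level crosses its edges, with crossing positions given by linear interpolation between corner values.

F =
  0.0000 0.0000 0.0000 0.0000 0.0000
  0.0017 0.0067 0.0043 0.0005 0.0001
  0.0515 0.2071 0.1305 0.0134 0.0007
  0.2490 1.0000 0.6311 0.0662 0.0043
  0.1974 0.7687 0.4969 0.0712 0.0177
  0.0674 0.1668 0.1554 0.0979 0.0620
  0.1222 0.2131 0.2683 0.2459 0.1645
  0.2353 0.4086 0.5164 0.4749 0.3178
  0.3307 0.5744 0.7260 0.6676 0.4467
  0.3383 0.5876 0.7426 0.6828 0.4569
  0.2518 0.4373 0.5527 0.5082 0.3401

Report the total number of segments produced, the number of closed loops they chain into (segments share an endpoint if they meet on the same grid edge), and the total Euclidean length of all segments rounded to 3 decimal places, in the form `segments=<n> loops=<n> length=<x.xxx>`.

cell (2,0): code 0100 → (2.550,1.000)–(3.000,0.525)
cell (2,1): code 1000 → (3.000,1.968)–(2.550,1.000)
cell (3,0): code 0110 → (3.000,0.525)–(4.000,0.780)
cell (3,1): code 1001 → (4.000,1.462)–(3.000,1.968)
cell (4,0): code 0010 → (4.000,0.780)–(4.209,1.000)
cell (4,1): code 0001 → (4.209,1.000)–(4.000,1.462)
cell (7,1): code 0100 → (7.604,2.000)–(8.000,1.453)
cell (7,2): code 1100 → (7.872,3.000)–(7.604,2.000)
cell (7,3): code 1000 → (8.000,3.111)–(7.872,3.000)
cell (8,1): code 0110 → (8.000,1.453)–(9.000,1.357)
cell (8,3): code 1001 → (9.000,3.176)–(8.000,3.111)
cell (9,1): code 0010 → (9.000,1.357)–(9.524,2.000)
cell (9,2): code 0011 → (9.524,2.000)–(9.228,3.000)
cell (9,3): code 0001 → (9.228,3.000)–(9.000,3.176)
total: 14 segments, chained into 2 closed loop(s), length Σ = 10.733061

segments=14 loops=2 length=10.733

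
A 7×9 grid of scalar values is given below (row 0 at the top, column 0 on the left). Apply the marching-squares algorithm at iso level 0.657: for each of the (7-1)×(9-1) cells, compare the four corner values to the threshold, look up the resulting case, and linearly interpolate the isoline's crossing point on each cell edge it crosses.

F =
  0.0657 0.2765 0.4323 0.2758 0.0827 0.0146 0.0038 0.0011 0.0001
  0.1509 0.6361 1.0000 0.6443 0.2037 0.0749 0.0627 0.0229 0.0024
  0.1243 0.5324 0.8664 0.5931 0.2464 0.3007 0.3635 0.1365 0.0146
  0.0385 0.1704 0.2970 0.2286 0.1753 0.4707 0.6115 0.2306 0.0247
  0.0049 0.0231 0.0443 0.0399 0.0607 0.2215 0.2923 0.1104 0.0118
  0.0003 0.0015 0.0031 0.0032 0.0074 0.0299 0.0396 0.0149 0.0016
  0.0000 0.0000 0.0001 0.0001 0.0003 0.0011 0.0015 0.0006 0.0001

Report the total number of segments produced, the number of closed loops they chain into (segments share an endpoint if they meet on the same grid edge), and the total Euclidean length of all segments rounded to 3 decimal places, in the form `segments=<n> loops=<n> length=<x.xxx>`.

cell (0,1): code 0100 → (0.396,2.000)–(1.000,1.057)
cell (0,2): code 1000 → (1.000,2.964)–(0.396,2.000)
cell (1,1): code 0110 → (1.000,1.057)–(2.000,1.373)
cell (1,2): code 1001 → (2.000,2.766)–(1.000,2.964)
cell (2,1): code 0010 → (2.000,1.373)–(2.368,2.000)
cell (2,2): code 0001 → (2.368,2.000)–(2.000,2.766)
total: 6 segments, chained into 1 closed loop(s), length Σ = 5.902317

segments=6 loops=1 length=5.902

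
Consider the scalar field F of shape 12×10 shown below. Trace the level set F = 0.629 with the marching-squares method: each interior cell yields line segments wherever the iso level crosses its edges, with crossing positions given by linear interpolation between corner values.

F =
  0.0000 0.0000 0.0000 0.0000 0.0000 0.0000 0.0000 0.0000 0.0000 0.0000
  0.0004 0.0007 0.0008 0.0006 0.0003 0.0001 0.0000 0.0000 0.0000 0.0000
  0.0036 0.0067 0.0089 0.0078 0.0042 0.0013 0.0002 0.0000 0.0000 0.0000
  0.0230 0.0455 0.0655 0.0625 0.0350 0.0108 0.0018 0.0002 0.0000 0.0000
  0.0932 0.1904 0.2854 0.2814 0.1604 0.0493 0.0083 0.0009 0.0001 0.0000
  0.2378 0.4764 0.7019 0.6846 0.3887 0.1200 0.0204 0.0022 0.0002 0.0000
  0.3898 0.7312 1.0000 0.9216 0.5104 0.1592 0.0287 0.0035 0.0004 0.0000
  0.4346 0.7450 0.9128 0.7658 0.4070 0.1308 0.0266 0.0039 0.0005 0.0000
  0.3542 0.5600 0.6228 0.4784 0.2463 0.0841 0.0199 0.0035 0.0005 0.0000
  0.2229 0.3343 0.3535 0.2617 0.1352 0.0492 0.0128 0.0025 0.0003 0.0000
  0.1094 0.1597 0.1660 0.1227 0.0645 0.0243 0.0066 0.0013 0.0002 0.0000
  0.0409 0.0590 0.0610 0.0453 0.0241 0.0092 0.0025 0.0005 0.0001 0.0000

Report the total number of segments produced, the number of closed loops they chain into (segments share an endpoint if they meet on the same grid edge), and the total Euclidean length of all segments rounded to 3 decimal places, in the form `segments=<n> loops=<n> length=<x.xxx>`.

cell (4,1): code 0100 → (4.825,2.000)–(5.000,1.677)
cell (4,2): code 1100 → (4.862,3.000)–(4.825,2.000)
cell (4,3): code 1000 → (5.000,3.188)–(4.862,3.000)
cell (5,0): code 0100 → (5.599,1.000)–(6.000,0.701)
cell (5,1): code 1110 → (5.000,1.677)–(5.599,1.000)
cell (5,3): code 1001 → (6.000,3.712)–(5.000,3.188)
cell (6,0): code 0110 → (6.000,0.701)–(7.000,0.626)
cell (6,3): code 1001 → (7.000,3.381)–(6.000,3.712)
cell (7,0): code 0010 → (7.000,0.626)–(7.627,1.000)
cell (7,1): code 0011 → (7.627,1.000)–(7.979,2.000)
cell (7,2): code 0011 → (7.979,2.000)–(7.476,3.000)
cell (7,3): code 0001 → (7.476,3.000)–(7.000,3.381)
total: 12 segments, chained into 1 closed loop(s), length Σ = 9.709306

segments=12 loops=1 length=9.709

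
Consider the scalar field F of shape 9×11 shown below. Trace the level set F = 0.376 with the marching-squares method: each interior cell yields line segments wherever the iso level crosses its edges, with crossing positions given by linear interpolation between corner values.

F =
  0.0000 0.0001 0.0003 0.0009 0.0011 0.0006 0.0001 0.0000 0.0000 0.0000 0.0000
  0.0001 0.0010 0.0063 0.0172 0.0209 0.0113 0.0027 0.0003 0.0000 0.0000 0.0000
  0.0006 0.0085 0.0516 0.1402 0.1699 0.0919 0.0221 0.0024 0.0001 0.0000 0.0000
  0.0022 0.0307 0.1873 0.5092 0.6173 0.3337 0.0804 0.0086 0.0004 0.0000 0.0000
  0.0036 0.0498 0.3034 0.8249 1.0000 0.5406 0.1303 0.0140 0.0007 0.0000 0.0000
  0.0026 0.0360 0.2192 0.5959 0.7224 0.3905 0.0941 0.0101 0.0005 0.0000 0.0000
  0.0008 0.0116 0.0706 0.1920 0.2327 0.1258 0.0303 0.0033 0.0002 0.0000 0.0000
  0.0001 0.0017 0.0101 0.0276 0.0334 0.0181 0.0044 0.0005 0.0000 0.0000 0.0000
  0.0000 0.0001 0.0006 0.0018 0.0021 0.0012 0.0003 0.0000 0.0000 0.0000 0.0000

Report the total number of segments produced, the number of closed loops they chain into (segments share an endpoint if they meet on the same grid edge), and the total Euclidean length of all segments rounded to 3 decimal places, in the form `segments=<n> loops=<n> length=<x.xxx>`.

cell (2,2): code 0100 → (2.639,3.000)–(3.000,2.586)
cell (2,3): code 1100 → (2.461,4.000)–(2.639,3.000)
cell (2,4): code 1000 → (3.000,4.851)–(2.461,4.000)
cell (3,2): code 0110 → (3.000,2.586)–(4.000,2.139)
cell (3,4): code 1101 → (3.204,5.000)–(3.000,4.851)
cell (3,5): code 1000 → (4.000,5.401)–(3.204,5.000)
cell (4,2): code 0110 → (4.000,2.139)–(5.000,2.416)
cell (4,5): code 1001 → (5.000,5.049)–(4.000,5.401)
cell (5,2): code 0010 → (5.000,2.416)–(5.544,3.000)
cell (5,3): code 0011 → (5.544,3.000)–(5.707,4.000)
cell (5,4): code 0011 → (5.707,4.000)–(5.055,5.000)
cell (5,5): code 0001 → (5.055,5.000)–(5.000,5.049)
total: 12 segments, chained into 1 closed loop(s), length Σ = 9.988548

segments=12 loops=1 length=9.989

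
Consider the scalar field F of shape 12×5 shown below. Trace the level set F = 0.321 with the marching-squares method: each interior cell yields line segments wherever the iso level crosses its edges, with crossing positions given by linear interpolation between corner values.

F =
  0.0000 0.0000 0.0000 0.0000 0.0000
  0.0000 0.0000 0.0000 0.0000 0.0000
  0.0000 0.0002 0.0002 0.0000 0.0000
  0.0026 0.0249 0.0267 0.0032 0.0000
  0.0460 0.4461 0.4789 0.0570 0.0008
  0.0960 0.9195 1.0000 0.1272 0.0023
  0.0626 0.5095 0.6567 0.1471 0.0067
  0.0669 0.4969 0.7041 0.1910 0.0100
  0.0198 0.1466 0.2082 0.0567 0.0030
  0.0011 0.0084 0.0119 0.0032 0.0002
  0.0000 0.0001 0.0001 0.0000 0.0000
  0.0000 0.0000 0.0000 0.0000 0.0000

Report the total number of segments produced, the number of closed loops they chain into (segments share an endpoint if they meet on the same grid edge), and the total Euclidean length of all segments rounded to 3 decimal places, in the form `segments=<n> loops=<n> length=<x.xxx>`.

cell (3,0): code 0100 → (3.703,1.000)–(4.000,0.687)
cell (3,1): code 1100 → (3.651,2.000)–(3.703,1.000)
cell (3,2): code 1000 → (4.000,2.374)–(3.651,2.000)
cell (4,0): code 0110 → (4.000,0.687)–(5.000,0.273)
cell (4,2): code 1001 → (5.000,2.778)–(4.000,2.374)
cell (5,0): code 0110 → (5.000,0.273)–(6.000,0.578)
cell (5,2): code 1001 → (6.000,2.659)–(5.000,2.778)
cell (6,0): code 0110 → (6.000,0.578)–(7.000,0.591)
cell (6,2): code 1001 → (7.000,2.747)–(6.000,2.659)
cell (7,0): code 0010 → (7.000,0.591)–(7.502,1.000)
cell (7,1): code 0011 → (7.502,1.000)–(7.773,2.000)
cell (7,2): code 0001 → (7.773,2.000)–(7.000,2.747)
total: 12 segments, chained into 1 closed loop(s), length Σ = 10.919679

segments=12 loops=1 length=10.920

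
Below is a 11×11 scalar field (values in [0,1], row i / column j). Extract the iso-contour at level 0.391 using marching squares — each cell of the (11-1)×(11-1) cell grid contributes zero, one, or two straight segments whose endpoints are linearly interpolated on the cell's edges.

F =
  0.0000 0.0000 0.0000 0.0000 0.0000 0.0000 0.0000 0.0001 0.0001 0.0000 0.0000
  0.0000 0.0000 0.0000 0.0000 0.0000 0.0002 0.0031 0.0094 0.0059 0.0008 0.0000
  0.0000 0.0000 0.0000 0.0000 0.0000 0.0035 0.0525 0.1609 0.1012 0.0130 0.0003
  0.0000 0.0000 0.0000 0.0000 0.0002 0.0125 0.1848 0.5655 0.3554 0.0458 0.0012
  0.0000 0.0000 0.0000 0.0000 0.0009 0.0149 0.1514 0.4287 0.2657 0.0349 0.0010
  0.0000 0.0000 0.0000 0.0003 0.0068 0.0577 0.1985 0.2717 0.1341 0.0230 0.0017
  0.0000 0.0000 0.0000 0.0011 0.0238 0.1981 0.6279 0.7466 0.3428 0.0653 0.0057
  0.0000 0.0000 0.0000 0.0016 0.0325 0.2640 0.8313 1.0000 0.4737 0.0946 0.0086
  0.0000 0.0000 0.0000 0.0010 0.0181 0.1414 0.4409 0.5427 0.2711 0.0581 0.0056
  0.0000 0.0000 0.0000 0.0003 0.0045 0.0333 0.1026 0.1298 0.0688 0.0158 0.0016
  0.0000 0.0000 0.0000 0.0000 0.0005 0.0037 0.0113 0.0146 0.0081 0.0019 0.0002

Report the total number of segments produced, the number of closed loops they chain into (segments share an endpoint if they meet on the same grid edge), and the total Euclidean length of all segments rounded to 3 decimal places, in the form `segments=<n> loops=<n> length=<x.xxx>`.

segments=18 loops=2 length=13.714

cell (2,6): code 0100 → (2.569,7.000)–(3.000,6.542)
cell (2,7): code 1000 → (3.000,7.831)–(2.569,7.000)
cell (3,6): code 0110 → (3.000,6.542)–(4.000,6.864)
cell (3,7): code 1001 → (4.000,7.231)–(3.000,7.831)
cell (4,6): code 0010 → (4.000,6.864)–(4.240,7.000)
cell (4,7): code 0001 → (4.240,7.000)–(4.000,7.231)
cell (5,5): code 0100 → (5.448,6.000)–(6.000,5.449)
cell (5,6): code 1100 → (5.251,7.000)–(5.448,6.000)
cell (5,7): code 1000 → (6.000,7.881)–(5.251,7.000)
cell (6,5): code 0110 → (6.000,5.449)–(7.000,5.224)
cell (6,7): code 1101 → (6.368,8.000)–(6.000,7.881)
cell (6,8): code 1000 → (7.000,8.218)–(6.368,8.000)
cell (7,5): code 0110 → (7.000,5.224)–(8.000,5.833)
cell (7,7): code 1011 → (8.000,7.559)–(7.408,8.000)
cell (7,8): code 0001 → (7.408,8.000)–(7.000,8.218)
cell (8,5): code 0010 → (8.000,5.833)–(8.148,6.000)
cell (8,6): code 0011 → (8.148,6.000)–(8.367,7.000)
cell (8,7): code 0001 → (8.367,7.000)–(8.000,7.559)
total: 18 segments, chained into 2 closed loop(s), length Σ = 13.713803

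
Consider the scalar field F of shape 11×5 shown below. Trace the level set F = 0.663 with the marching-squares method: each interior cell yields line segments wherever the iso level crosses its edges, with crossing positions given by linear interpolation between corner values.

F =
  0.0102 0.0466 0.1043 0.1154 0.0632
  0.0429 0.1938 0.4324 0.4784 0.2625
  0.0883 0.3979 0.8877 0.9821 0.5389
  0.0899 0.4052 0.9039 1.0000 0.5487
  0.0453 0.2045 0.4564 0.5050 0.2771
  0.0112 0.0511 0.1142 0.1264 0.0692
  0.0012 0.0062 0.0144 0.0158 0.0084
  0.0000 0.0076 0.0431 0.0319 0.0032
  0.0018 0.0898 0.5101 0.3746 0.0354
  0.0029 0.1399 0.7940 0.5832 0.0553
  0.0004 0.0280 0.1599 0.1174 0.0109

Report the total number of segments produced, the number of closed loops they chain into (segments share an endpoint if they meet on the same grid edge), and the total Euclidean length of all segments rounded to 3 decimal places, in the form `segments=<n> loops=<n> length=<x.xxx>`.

segments=12 loops=2 length=9.607

cell (1,1): code 0100 → (1.506,2.000)–(2.000,1.541)
cell (1,2): code 1100 → (1.366,3.000)–(1.506,2.000)
cell (1,3): code 1000 → (2.000,3.720)–(1.366,3.000)
cell (2,1): code 0110 → (2.000,1.541)–(3.000,1.517)
cell (2,3): code 1001 → (3.000,3.747)–(2.000,3.720)
cell (3,1): code 0010 → (3.000,1.517)–(3.538,2.000)
cell (3,2): code 0011 → (3.538,2.000)–(3.681,3.000)
cell (3,3): code 0001 → (3.681,3.000)–(3.000,3.747)
cell (8,1): code 0100 → (8.539,2.000)–(9.000,1.800)
cell (8,2): code 1000 → (9.000,2.621)–(8.539,2.000)
cell (9,1): code 0010 → (9.000,1.800)–(9.207,2.000)
cell (9,2): code 0001 → (9.207,2.000)–(9.000,2.621)
total: 12 segments, chained into 2 closed loop(s), length Σ = 9.606773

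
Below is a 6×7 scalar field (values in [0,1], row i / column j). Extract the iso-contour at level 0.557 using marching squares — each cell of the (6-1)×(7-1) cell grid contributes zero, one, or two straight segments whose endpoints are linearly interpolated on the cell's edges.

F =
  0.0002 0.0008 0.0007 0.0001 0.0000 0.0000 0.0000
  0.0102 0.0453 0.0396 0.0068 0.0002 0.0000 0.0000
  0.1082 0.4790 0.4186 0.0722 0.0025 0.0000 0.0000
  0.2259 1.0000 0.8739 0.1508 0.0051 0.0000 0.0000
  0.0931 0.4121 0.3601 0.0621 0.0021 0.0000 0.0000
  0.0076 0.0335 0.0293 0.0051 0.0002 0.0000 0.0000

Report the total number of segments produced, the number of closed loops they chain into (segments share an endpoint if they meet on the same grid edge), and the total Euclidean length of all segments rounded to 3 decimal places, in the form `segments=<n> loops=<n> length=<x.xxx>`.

cell (2,0): code 0100 → (2.150,1.000)–(3.000,0.428)
cell (2,1): code 1100 → (2.304,2.000)–(2.150,1.000)
cell (2,2): code 1000 → (3.000,2.438)–(2.304,2.000)
cell (3,0): code 0010 → (3.000,0.428)–(3.754,1.000)
cell (3,1): code 0011 → (3.754,1.000)–(3.617,2.000)
cell (3,2): code 0001 → (3.617,2.000)–(3.000,2.438)
total: 6 segments, chained into 1 closed loop(s), length Σ = 5.571406

segments=6 loops=1 length=5.571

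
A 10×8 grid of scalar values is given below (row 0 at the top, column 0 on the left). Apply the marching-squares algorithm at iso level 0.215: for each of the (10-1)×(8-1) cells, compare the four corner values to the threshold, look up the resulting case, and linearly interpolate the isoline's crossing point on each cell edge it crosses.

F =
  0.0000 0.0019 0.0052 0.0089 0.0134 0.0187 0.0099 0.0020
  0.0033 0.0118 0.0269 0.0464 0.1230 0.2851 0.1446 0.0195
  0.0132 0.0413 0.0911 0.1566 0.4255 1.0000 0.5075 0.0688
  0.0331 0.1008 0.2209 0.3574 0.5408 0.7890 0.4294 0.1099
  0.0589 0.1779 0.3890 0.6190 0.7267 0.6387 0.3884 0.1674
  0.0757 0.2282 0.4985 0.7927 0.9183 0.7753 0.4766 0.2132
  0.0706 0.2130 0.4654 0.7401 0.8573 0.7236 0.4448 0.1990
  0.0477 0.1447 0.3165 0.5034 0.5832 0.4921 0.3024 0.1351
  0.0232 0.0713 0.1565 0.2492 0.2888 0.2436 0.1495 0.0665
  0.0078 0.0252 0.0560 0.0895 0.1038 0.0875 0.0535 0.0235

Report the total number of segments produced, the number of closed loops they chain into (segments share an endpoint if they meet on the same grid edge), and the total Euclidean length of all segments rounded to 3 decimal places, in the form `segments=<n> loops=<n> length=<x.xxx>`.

cell (0,4): code 0100 → (0.737,5.000)–(1.000,4.568)
cell (0,5): code 1000 → (1.000,5.499)–(0.737,5.000)
cell (1,3): code 0100 → (1.304,4.000)–(2.000,3.217)
cell (1,4): code 1110 → (1.000,4.568)–(1.304,4.000)
cell (1,5): code 1101 → (1.194,6.000)–(1.000,5.499)
cell (1,6): code 1000 → (2.000,6.667)–(1.194,6.000)
cell (2,1): code 0100 → (2.955,2.000)–(3.000,1.951)
cell (2,2): code 1100 → (2.291,3.000)–(2.955,2.000)
cell (2,3): code 1110 → (2.000,3.217)–(2.291,3.000)
cell (2,6): code 1001 → (3.000,6.671)–(2.000,6.667)
cell (3,1): code 0110 → (3.000,1.951)–(4.000,1.176)
cell (3,6): code 1001 → (4.000,6.785)–(3.000,6.671)
cell (4,0): code 0100 → (4.738,1.000)–(5.000,0.913)
cell (4,1): code 1110 → (4.000,1.176)–(4.738,1.000)
cell (4,6): code 1001 → (5.000,6.993)–(4.000,6.785)
cell (5,0): code 0010 → (5.000,0.913)–(5.868,1.000)
cell (5,1): code 0111 → (5.868,1.000)–(6.000,1.008)
cell (5,6): code 1001 → (6.000,6.935)–(5.000,6.993)
cell (6,1): code 0110 → (6.000,1.008)–(7.000,1.409)
cell (6,6): code 1001 → (7.000,6.522)–(6.000,6.935)
cell (7,1): code 0010 → (7.000,1.409)–(7.634,2.000)
cell (7,2): code 0111 → (7.634,2.000)–(8.000,2.631)
cell (7,5): code 1011 → (8.000,5.304)–(7.572,6.000)
cell (7,6): code 0001 → (7.572,6.000)–(7.000,6.522)
cell (8,2): code 0010 → (8.000,2.631)–(8.214,3.000)
cell (8,3): code 0011 → (8.214,3.000)–(8.399,4.000)
cell (8,4): code 0011 → (8.399,4.000)–(8.183,5.000)
cell (8,5): code 0001 → (8.183,5.000)–(8.000,5.304)
total: 28 segments, chained into 1 closed loop(s), length Σ = 21.477583

segments=28 loops=1 length=21.478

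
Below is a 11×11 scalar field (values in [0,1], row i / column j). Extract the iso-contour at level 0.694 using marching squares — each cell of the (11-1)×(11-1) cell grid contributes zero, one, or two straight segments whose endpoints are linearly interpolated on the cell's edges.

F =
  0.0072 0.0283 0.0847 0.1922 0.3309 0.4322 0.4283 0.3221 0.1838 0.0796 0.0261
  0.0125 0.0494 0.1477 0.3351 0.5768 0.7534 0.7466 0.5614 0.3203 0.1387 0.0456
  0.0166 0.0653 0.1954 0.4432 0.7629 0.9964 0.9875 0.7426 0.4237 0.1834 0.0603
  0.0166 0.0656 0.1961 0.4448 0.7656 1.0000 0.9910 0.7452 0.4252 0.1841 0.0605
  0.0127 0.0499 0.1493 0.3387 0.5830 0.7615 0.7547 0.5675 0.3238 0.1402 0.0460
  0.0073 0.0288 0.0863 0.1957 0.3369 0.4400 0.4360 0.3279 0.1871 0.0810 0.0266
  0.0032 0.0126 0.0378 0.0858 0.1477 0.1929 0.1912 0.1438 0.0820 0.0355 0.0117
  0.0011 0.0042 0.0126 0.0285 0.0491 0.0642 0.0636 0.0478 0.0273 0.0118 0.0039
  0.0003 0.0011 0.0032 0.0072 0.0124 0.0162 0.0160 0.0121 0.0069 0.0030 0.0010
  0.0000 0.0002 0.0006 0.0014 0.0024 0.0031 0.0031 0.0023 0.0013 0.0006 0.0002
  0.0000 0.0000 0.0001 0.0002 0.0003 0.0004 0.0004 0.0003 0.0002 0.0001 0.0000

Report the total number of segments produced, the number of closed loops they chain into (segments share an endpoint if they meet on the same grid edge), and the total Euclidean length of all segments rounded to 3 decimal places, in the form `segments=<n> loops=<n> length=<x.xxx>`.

segments=16 loops=1 length=10.829

cell (0,4): code 0100 → (0.815,5.000)–(1.000,4.664)
cell (0,5): code 1100 → (0.835,6.000)–(0.815,5.000)
cell (0,6): code 1000 → (1.000,6.284)–(0.835,6.000)
cell (1,3): code 0100 → (1.630,4.000)–(2.000,3.784)
cell (1,4): code 1110 → (1.000,4.664)–(1.630,4.000)
cell (1,6): code 1101 → (1.732,7.000)–(1.000,6.284)
cell (1,7): code 1000 → (2.000,7.152)–(1.732,7.000)
cell (2,3): code 0110 → (2.000,3.784)–(3.000,3.777)
cell (2,7): code 1001 → (3.000,7.160)–(2.000,7.152)
cell (3,3): code 0010 → (3.000,3.777)–(3.392,4.000)
cell (3,4): code 0111 → (3.392,4.000)–(4.000,4.622)
cell (3,6): code 1011 → (4.000,6.324)–(3.288,7.000)
cell (3,7): code 0001 → (3.288,7.000)–(3.000,7.160)
cell (4,4): code 0010 → (4.000,4.622)–(4.210,5.000)
cell (4,5): code 0011 → (4.210,5.000)–(4.190,6.000)
cell (4,6): code 0001 → (4.190,6.000)–(4.000,6.324)
total: 16 segments, chained into 1 closed loop(s), length Σ = 10.828910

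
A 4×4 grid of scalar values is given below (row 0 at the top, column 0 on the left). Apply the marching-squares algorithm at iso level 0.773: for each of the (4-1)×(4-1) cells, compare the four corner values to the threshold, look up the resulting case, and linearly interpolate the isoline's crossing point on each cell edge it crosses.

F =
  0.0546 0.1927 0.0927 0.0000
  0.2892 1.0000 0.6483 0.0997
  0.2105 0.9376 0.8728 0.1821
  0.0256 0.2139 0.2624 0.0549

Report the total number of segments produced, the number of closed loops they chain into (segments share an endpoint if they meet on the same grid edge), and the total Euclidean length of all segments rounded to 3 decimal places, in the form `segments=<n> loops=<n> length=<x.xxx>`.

cell (0,0): code 0100 → (0.719,1.000)–(1.000,0.681)
cell (0,1): code 1000 → (1.000,1.645)–(0.719,1.000)
cell (1,0): code 0110 → (1.000,0.681)–(2.000,0.774)
cell (1,1): code 1101 → (1.555,2.000)–(1.000,1.645)
cell (1,2): code 1000 → (2.000,2.144)–(1.555,2.000)
cell (2,0): code 0010 → (2.000,0.774)–(2.227,1.000)
cell (2,1): code 0011 → (2.227,1.000)–(2.163,2.000)
cell (2,2): code 0001 → (2.163,2.000)–(2.000,2.144)
total: 8 segments, chained into 1 closed loop(s), length Σ = 4.801394

segments=8 loops=1 length=4.801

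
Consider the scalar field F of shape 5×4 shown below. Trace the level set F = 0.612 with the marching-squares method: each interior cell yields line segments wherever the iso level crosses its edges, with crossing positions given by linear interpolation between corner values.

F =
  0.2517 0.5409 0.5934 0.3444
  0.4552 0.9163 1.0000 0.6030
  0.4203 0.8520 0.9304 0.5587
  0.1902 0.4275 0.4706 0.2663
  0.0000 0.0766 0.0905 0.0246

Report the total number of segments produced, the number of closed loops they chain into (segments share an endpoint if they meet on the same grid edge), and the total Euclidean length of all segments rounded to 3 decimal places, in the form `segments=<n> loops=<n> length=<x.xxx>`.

segments=8 loops=1 length=8.337

cell (0,0): code 0100 → (0.189,1.000)–(1.000,0.340)
cell (0,1): code 1100 → (0.046,2.000)–(0.189,1.000)
cell (0,2): code 1000 → (1.000,2.977)–(0.046,2.000)
cell (1,0): code 0110 → (1.000,0.340)–(2.000,0.444)
cell (1,2): code 1001 → (2.000,2.857)–(1.000,2.977)
cell (2,0): code 0010 → (2.000,0.444)–(2.565,1.000)
cell (2,1): code 0011 → (2.565,1.000)–(2.692,2.000)
cell (2,2): code 0001 → (2.692,2.000)–(2.000,2.857)
total: 8 segments, chained into 1 closed loop(s), length Σ = 8.336587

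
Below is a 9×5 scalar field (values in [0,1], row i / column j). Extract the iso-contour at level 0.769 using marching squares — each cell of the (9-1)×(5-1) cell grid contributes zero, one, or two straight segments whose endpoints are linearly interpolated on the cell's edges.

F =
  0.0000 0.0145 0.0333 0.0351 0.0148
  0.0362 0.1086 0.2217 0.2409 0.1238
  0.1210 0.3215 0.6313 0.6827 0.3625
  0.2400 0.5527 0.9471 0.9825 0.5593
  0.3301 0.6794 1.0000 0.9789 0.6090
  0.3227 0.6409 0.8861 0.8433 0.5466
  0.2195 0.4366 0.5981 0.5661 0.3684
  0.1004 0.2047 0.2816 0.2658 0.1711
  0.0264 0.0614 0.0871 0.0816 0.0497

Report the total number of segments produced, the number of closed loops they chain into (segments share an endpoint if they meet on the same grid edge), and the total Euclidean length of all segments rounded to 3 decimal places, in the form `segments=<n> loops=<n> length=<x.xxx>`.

segments=10 loops=1 length=8.725

cell (2,1): code 0100 → (2.436,2.000)–(3.000,1.548)
cell (2,2): code 1100 → (2.288,3.000)–(2.436,2.000)
cell (2,3): code 1000 → (3.000,3.504)–(2.288,3.000)
cell (3,1): code 0110 → (3.000,1.548)–(4.000,1.279)
cell (3,3): code 1001 → (4.000,3.567)–(3.000,3.504)
cell (4,1): code 0110 → (4.000,1.279)–(5.000,1.522)
cell (4,3): code 1001 → (5.000,3.250)–(4.000,3.567)
cell (5,1): code 0010 → (5.000,1.522)–(5.407,2.000)
cell (5,2): code 0011 → (5.407,2.000)–(5.268,3.000)
cell (5,3): code 0001 → (5.268,3.000)–(5.000,3.250)
total: 10 segments, chained into 1 closed loop(s), length Σ = 8.725364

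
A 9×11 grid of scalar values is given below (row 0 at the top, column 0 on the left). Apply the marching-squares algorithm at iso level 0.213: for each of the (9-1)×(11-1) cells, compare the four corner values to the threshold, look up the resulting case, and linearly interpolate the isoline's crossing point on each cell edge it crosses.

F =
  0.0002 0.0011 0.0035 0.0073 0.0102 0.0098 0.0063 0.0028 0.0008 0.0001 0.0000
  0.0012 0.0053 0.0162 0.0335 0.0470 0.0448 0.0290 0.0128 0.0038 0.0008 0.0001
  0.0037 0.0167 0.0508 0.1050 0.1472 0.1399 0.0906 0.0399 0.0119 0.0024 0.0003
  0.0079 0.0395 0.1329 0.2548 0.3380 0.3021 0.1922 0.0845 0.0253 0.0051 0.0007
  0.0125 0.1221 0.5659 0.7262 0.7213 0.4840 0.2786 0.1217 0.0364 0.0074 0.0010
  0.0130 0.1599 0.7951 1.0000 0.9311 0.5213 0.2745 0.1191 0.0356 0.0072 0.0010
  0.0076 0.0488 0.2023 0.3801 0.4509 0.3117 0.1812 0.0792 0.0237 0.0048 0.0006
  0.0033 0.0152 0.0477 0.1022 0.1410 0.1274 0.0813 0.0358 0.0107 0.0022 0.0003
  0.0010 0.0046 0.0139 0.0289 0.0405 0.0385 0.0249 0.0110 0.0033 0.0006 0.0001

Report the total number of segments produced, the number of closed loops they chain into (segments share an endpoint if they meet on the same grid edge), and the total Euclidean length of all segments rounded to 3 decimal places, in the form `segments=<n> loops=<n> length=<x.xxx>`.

cell (2,2): code 0100 → (2.721,3.000)–(3.000,2.657)
cell (2,3): code 1100 → (2.345,4.000)–(2.721,3.000)
cell (2,4): code 1100 → (2.451,5.000)–(2.345,4.000)
cell (2,5): code 1000 → (3.000,5.811)–(2.451,5.000)
cell (3,1): code 0100 → (3.185,2.000)–(4.000,1.205)
cell (3,2): code 1110 → (3.000,2.657)–(3.185,2.000)
cell (3,5): code 1101 → (3.241,6.000)–(3.000,5.811)
cell (3,6): code 1000 → (4.000,6.418)–(3.241,6.000)
cell (4,1): code 0110 → (4.000,1.205)–(5.000,1.084)
cell (4,6): code 1001 → (5.000,6.396)–(4.000,6.418)
cell (5,1): code 0010 → (5.000,1.084)–(5.982,2.000)
cell (5,2): code 0111 → (5.982,2.000)–(6.000,2.060)
cell (5,5): code 1011 → (6.000,5.756)–(5.659,6.000)
cell (5,6): code 0001 → (5.659,6.000)–(5.000,6.396)
cell (6,2): code 0010 → (6.000,2.060)–(6.601,3.000)
cell (6,3): code 0011 → (6.601,3.000)–(6.768,4.000)
cell (6,4): code 0011 → (6.768,4.000)–(6.536,5.000)
cell (6,5): code 0001 → (6.536,5.000)–(6.000,5.756)
total: 18 segments, chained into 1 closed loop(s), length Σ = 15.173809

segments=18 loops=1 length=15.174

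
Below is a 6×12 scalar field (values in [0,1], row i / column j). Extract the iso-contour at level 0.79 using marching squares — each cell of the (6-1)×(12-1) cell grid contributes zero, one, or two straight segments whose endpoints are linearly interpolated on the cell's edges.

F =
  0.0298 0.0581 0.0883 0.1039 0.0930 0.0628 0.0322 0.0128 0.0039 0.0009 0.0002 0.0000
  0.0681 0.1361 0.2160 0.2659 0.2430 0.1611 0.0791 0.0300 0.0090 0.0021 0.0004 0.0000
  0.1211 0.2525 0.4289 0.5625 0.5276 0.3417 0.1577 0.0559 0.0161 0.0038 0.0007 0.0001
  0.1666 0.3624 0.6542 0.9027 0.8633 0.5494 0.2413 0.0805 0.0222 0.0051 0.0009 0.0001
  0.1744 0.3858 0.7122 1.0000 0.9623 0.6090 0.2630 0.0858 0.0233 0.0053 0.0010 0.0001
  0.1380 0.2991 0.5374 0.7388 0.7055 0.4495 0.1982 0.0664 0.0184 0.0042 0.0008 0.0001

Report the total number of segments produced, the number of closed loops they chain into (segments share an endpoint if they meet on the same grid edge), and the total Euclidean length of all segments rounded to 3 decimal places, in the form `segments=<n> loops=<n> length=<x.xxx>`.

cell (2,2): code 0100 → (2.669,3.000)–(3.000,2.546)
cell (2,3): code 1100 → (2.782,4.000)–(2.669,3.000)
cell (2,4): code 1000 → (3.000,4.234)–(2.782,4.000)
cell (3,2): code 0110 → (3.000,2.546)–(4.000,2.270)
cell (3,4): code 1001 → (4.000,4.488)–(3.000,4.234)
cell (4,2): code 0010 → (4.000,2.270)–(4.804,3.000)
cell (4,3): code 0011 → (4.804,3.000)–(4.671,4.000)
cell (4,4): code 0001 → (4.671,4.000)–(4.000,4.488)
total: 8 segments, chained into 1 closed loop(s), length Σ = 6.880910

segments=8 loops=1 length=6.881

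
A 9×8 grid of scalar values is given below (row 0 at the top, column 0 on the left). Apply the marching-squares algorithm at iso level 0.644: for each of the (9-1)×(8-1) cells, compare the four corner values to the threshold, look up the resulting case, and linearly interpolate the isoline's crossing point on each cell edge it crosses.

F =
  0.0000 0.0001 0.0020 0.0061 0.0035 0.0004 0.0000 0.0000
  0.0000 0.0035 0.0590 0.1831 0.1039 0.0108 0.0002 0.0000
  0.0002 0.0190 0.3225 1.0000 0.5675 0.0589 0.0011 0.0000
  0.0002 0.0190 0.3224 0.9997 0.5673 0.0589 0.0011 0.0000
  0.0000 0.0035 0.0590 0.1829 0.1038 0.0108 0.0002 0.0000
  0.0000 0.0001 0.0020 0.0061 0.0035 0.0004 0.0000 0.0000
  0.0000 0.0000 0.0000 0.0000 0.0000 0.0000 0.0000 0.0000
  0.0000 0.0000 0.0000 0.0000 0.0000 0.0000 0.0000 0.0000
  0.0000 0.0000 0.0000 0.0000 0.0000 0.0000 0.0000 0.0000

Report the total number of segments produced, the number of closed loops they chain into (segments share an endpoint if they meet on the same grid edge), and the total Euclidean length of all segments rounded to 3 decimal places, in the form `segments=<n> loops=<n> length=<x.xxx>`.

cell (1,2): code 0100 → (1.564,3.000)–(2.000,2.475)
cell (1,3): code 1000 → (2.000,3.823)–(1.564,3.000)
cell (2,2): code 0110 → (2.000,2.475)–(3.000,2.475)
cell (2,3): code 1001 → (3.000,3.823)–(2.000,3.823)
cell (3,2): code 0010 → (3.000,2.475)–(3.435,3.000)
cell (3,3): code 0001 → (3.435,3.000)–(3.000,3.823)
total: 6 segments, chained into 1 closed loop(s), length Σ = 5.227043

segments=6 loops=1 length=5.227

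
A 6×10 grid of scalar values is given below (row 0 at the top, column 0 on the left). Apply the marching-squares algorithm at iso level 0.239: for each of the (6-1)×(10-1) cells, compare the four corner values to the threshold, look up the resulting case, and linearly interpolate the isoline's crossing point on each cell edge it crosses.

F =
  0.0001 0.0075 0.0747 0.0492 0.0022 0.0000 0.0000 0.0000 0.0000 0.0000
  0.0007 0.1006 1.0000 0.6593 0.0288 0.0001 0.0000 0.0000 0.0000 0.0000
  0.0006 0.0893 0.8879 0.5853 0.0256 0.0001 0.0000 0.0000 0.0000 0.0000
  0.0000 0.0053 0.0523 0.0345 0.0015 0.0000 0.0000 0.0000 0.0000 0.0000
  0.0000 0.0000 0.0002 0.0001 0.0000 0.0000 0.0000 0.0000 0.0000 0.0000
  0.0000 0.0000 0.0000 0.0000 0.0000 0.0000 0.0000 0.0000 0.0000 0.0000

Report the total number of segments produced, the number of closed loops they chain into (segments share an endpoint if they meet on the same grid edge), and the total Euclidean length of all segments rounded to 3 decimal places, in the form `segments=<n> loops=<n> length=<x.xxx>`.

segments=8 loops=1 length=8.166

cell (0,1): code 0100 → (0.178,2.000)–(1.000,1.154)
cell (0,2): code 1100 → (0.311,3.000)–(0.178,2.000)
cell (0,3): code 1000 → (1.000,3.667)–(0.311,3.000)
cell (1,1): code 0110 → (1.000,1.154)–(2.000,1.187)
cell (1,3): code 1001 → (2.000,3.619)–(1.000,3.667)
cell (2,1): code 0010 → (2.000,1.187)–(2.777,2.000)
cell (2,2): code 0011 → (2.777,2.000)–(2.629,3.000)
cell (2,3): code 0001 → (2.629,3.000)–(2.000,3.619)
total: 8 segments, chained into 1 closed loop(s), length Σ = 8.166114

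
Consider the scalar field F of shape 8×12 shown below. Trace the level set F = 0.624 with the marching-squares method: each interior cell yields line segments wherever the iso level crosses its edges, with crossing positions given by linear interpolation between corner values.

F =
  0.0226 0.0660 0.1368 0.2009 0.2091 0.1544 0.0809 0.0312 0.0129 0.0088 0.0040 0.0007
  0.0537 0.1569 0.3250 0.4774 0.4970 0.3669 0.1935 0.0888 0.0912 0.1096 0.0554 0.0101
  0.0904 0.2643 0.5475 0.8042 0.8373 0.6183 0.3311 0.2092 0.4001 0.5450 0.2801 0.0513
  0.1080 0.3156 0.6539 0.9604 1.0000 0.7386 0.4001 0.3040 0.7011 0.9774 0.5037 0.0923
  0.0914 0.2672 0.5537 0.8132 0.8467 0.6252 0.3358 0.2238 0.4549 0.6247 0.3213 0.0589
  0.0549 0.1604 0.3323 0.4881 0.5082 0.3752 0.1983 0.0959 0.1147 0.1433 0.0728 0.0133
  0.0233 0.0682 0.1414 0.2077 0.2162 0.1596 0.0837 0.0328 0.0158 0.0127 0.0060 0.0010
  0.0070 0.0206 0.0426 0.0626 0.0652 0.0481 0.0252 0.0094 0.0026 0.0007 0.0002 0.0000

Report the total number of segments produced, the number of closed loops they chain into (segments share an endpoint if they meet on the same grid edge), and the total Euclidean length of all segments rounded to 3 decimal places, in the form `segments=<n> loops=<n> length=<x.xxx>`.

cell (1,2): code 0100 → (1.449,3.000)–(2.000,2.298)
cell (1,3): code 1100 → (1.373,4.000)–(1.449,3.000)
cell (1,4): code 1000 → (2.000,4.974)–(1.373,4.000)
cell (2,1): code 0100 → (2.719,2.000)–(3.000,1.912)
cell (2,2): code 1110 → (2.000,2.298)–(2.719,2.000)
cell (2,4): code 1101 → (2.047,5.000)–(2.000,4.974)
cell (2,5): code 1000 → (3.000,5.339)–(2.047,5.000)
cell (2,7): code 0100 → (2.744,8.000)–(3.000,7.806)
cell (2,8): code 1100 → (2.183,9.000)–(2.744,8.000)
cell (2,9): code 1000 → (3.000,9.746)–(2.183,9.000)
cell (3,1): code 0010 → (3.000,1.912)–(3.298,2.000)
cell (3,2): code 0111 → (3.298,2.000)–(4.000,2.271)
cell (3,5): code 1001 → (4.000,5.004)–(3.000,5.339)
cell (3,7): code 0010 → (3.000,7.806)–(3.313,8.000)
cell (3,8): code 0111 → (3.313,8.000)–(4.000,8.996)
cell (3,9): code 1001 → (4.000,9.002)–(3.000,9.746)
cell (4,2): code 0010 → (4.000,2.271)–(4.582,3.000)
cell (4,3): code 0011 → (4.582,3.000)–(4.658,4.000)
cell (4,4): code 0011 → (4.658,4.000)–(4.005,5.000)
cell (4,5): code 0001 → (4.005,5.000)–(4.000,5.004)
cell (4,8): code 0010 → (4.000,8.996)–(4.001,9.000)
cell (4,9): code 0001 → (4.001,9.000)–(4.000,9.002)
total: 22 segments, chained into 2 closed loop(s), length Σ = 15.852154

segments=22 loops=2 length=15.852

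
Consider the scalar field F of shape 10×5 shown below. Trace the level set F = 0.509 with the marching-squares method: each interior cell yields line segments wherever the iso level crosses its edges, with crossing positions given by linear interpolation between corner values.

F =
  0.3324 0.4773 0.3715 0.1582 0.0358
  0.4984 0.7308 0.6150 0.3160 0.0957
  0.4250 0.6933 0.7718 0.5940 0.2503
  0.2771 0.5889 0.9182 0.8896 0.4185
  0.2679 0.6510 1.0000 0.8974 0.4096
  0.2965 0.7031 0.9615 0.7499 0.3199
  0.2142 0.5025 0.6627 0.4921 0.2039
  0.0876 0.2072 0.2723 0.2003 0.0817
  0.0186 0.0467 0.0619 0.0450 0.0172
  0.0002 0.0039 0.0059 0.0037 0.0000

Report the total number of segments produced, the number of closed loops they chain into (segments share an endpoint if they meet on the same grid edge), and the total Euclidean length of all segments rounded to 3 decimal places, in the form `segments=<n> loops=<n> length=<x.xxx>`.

cell (0,0): code 0100 → (0.125,1.000)–(1.000,0.046)
cell (0,1): code 1100 → (0.565,2.000)–(0.125,1.000)
cell (0,2): code 1000 → (1.000,2.355)–(0.565,2.000)
cell (1,0): code 0110 → (1.000,0.046)–(2.000,0.313)
cell (1,2): code 1101 → (1.694,3.000)–(1.000,2.355)
cell (1,3): code 1000 → (2.000,3.247)–(1.694,3.000)
cell (2,0): code 0110 → (2.000,0.313)–(3.000,0.744)
cell (2,3): code 1001 → (3.000,3.808)–(2.000,3.247)
cell (3,0): code 0110 → (3.000,0.744)–(4.000,0.629)
cell (3,3): code 1001 → (4.000,3.796)–(3.000,3.808)
cell (4,0): code 0110 → (4.000,0.629)–(5.000,0.523)
cell (4,3): code 1001 → (5.000,3.560)–(4.000,3.796)
cell (5,0): code 0010 → (5.000,0.523)–(5.968,1.000)
cell (5,1): code 0111 → (5.968,1.000)–(6.000,1.041)
cell (5,2): code 1011 → (6.000,2.901)–(5.934,3.000)
cell (5,3): code 0001 → (5.934,3.000)–(5.000,3.560)
cell (6,1): code 0010 → (6.000,1.041)–(6.394,2.000)
cell (6,2): code 0001 → (6.394,2.000)–(6.000,2.901)
total: 18 segments, chained into 1 closed loop(s), length Σ = 15.959293

segments=18 loops=1 length=15.959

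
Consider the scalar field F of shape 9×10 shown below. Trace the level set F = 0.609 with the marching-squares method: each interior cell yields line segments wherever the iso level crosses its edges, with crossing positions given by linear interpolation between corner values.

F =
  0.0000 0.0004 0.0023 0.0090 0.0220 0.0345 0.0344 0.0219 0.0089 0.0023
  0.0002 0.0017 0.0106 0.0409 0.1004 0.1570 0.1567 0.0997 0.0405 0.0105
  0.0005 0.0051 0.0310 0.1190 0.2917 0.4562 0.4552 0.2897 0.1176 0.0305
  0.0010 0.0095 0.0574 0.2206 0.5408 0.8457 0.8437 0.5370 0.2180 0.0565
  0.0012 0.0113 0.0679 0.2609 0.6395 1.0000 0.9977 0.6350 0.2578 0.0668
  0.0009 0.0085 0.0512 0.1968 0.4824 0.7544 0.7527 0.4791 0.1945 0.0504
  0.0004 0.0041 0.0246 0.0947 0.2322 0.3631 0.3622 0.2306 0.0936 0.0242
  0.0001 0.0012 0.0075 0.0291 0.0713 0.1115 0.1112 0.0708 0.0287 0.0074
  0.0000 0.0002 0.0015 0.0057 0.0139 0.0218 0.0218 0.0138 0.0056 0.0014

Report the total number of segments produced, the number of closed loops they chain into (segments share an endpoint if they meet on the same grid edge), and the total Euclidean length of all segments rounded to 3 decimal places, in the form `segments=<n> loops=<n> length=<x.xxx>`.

segments=14 loops=1 length=9.624

cell (2,4): code 0100 → (2.392,5.000)–(3.000,4.224)
cell (2,5): code 1100 → (2.396,6.000)–(2.392,5.000)
cell (2,6): code 1000 → (3.000,6.765)–(2.396,6.000)
cell (3,3): code 0100 → (3.691,4.000)–(4.000,3.919)
cell (3,4): code 1110 → (3.000,4.224)–(3.691,4.000)
cell (3,6): code 1101 → (3.735,7.000)–(3.000,6.765)
cell (3,7): code 1000 → (4.000,7.069)–(3.735,7.000)
cell (4,3): code 0010 → (4.000,3.919)–(4.194,4.000)
cell (4,4): code 0111 → (4.194,4.000)–(5.000,4.465)
cell (4,6): code 1011 → (5.000,6.525)–(4.167,7.000)
cell (4,7): code 0001 → (4.167,7.000)–(4.000,7.069)
cell (5,4): code 0010 → (5.000,4.465)–(5.372,5.000)
cell (5,5): code 0011 → (5.372,5.000)–(5.368,6.000)
cell (5,6): code 0001 → (5.368,6.000)–(5.000,6.525)
total: 14 segments, chained into 1 closed loop(s), length Σ = 9.624487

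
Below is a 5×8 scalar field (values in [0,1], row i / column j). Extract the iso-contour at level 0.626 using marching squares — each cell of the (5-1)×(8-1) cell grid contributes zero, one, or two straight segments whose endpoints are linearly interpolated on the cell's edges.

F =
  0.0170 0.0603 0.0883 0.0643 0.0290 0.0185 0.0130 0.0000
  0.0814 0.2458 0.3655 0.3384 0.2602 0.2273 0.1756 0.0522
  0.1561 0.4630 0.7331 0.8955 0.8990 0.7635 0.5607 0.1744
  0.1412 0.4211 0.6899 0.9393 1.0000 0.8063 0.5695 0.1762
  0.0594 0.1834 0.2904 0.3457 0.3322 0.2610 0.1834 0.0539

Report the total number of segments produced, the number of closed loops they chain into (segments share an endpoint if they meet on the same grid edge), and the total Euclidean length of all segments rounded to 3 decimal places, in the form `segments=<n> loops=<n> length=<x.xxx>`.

segments=12 loops=1 length=10.476

cell (1,1): code 0100 → (1.709,2.000)–(2.000,1.603)
cell (1,2): code 1100 → (1.516,3.000)–(1.709,2.000)
cell (1,3): code 1100 → (1.573,4.000)–(1.516,3.000)
cell (1,4): code 1100 → (1.744,5.000)–(1.573,4.000)
cell (1,5): code 1000 → (2.000,5.678)–(1.744,5.000)
cell (2,1): code 0110 → (2.000,1.603)–(3.000,1.762)
cell (2,5): code 1001 → (3.000,5.761)–(2.000,5.678)
cell (3,1): code 0010 → (3.000,1.762)–(3.160,2.000)
cell (3,2): code 0011 → (3.160,2.000)–(3.528,3.000)
cell (3,3): code 0011 → (3.528,3.000)–(3.560,4.000)
cell (3,4): code 0011 → (3.560,4.000)–(3.331,5.000)
cell (3,5): code 0001 → (3.331,5.000)–(3.000,5.761)
total: 12 segments, chained into 1 closed loop(s), length Σ = 10.475991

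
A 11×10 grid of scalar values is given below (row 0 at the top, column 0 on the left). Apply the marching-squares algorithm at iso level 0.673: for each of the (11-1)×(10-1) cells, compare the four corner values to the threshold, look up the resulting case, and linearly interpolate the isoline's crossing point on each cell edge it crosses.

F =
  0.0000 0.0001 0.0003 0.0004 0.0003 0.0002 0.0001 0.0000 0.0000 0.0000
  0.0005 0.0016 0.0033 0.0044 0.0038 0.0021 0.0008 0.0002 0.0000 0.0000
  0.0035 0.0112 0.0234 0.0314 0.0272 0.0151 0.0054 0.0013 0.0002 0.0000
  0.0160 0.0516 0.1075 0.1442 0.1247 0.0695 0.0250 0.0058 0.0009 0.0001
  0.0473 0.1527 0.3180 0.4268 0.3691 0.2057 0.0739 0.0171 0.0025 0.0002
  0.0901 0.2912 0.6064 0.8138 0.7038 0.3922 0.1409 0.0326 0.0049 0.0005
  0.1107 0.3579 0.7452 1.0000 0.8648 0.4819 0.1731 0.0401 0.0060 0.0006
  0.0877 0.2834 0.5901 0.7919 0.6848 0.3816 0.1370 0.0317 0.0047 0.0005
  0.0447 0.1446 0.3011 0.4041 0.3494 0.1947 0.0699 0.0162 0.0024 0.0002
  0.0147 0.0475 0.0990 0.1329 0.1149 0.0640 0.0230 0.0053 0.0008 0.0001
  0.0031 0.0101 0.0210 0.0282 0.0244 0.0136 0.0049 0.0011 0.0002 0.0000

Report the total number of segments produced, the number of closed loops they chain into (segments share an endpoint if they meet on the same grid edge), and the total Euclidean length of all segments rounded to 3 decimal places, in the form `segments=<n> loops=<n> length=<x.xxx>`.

cell (4,2): code 0100 → (4.636,3.000)–(5.000,2.321)
cell (4,3): code 1100 → (4.908,4.000)–(4.636,3.000)
cell (4,4): code 1000 → (5.000,4.099)–(4.908,4.000)
cell (5,1): code 0100 → (5.480,2.000)–(6.000,1.814)
cell (5,2): code 1110 → (5.000,2.321)–(5.480,2.000)
cell (5,4): code 1001 → (6.000,4.501)–(5.000,4.099)
cell (6,1): code 0010 → (6.000,1.814)–(6.466,2.000)
cell (6,2): code 0111 → (6.466,2.000)–(7.000,2.411)
cell (6,4): code 1001 → (7.000,4.039)–(6.000,4.501)
cell (7,2): code 0010 → (7.000,2.411)–(7.307,3.000)
cell (7,3): code 0011 → (7.307,3.000)–(7.035,4.000)
cell (7,4): code 0001 → (7.035,4.000)–(7.000,4.039)
total: 12 segments, chained into 1 closed loop(s), length Σ = 8.179265

segments=12 loops=1 length=8.179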